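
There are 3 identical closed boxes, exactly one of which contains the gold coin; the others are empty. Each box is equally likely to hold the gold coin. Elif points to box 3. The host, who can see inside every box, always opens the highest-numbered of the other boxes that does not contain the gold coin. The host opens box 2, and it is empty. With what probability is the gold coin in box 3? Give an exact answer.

1/2

Consider each possible location of the gold coin in turn.
If it is in either of boxes 1 and 3 (prior 1/3 each): box 2 is the highest-numbered option available, probability 1; weight (1/3)·1 = 1/3 each.
If it is in box 2 (prior 1/3): the host opened box 2, so this case is ruled out; weight (1/3)·0 = 0.
The weights sum to 2/3.
So P(the gold coin in box 3 | the host opened box 2) = (1/3) / (2/3) = 1/2.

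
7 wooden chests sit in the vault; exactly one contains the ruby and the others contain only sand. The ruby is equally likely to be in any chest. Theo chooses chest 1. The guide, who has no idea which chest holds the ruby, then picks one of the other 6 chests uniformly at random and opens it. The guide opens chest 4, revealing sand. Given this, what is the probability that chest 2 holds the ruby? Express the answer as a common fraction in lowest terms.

Because the guide chose which chest to open without knowing where the ruby is, the choice is independent of the prize location. Learning that chest 4 does not hold the ruby simply rules out that one location and leaves the remaining 6 chests still equally likely by symmetry.
So P(the ruby in chest 2) = 1/6.

1/6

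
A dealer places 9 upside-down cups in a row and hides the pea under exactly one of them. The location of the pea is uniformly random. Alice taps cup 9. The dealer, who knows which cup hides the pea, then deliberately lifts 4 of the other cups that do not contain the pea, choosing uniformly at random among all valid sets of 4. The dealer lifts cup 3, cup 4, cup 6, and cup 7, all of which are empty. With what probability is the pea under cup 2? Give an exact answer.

2/9

Consider each possible location of the pea in turn.
If it is under any of cups 1, 2, 5, and 8 (prior 1/9 each): the dealer has 35 equally likely choices, so probability 1/35; weight (1/9)·(1/35) = 1/315 each.
If it is under any of cups 3, 4, 6, and 7 (prior 1/9 each): that cup was opened and seen not to hold the prize — ruled out; weight (1/9)·0 = 0 each.
If it is under cup 9 (prior 1/9): the dealer has 70 equally likely choices, so probability 1/70; weight (1/9)·(1/70) = 1/630.
The weights sum to 1/70.
So P(the pea under cup 2 | the dealer opened cup 3, cup 4, cup 6, and cup 7) = (1/315) / (1/70) = 2/9.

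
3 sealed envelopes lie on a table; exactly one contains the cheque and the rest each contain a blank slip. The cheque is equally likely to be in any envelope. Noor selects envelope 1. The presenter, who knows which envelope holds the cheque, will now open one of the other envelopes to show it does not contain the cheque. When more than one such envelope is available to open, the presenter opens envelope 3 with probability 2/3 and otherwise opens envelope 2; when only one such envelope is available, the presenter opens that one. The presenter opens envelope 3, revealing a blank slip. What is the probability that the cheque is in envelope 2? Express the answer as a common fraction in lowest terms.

Apply Bayes' rule, conditioning on where the cheque actually is.
If it is in envelope 1 (prior 1/3): envelope 3 is available, opened with probability 2/3; weight (1/3)·(2/3) = 2/9.
If it is in envelope 2 (prior 1/3): only envelope 3 is available, probability 1; weight (1/3)·1 = 1/3.
If it is in envelope 3 (prior 1/3): the presenter opened envelope 3, so this case is ruled out; weight (1/3)·0 = 0.
The weights sum to 5/9.
So P(the cheque in envelope 2 | the presenter opened envelope 3) = (1/3) / (5/9) = 3/5.

3/5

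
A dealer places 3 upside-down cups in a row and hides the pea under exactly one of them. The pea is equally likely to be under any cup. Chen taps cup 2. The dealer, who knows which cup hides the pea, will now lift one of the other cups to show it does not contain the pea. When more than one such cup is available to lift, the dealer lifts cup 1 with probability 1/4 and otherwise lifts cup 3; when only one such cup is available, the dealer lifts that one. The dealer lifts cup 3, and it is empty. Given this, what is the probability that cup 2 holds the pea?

Apply Bayes' rule, conditioning on where the pea actually is.
If it is under cup 1 (prior 1/3): only cup 3 is available, probability 1; weight (1/3)·1 = 1/3.
If it is under cup 2 (prior 1/3): cup 1 is available but not opened, probability 3/4; weight (1/3)·(3/4) = 1/4.
If it is under cup 3 (prior 1/3): the dealer opened cup 3, so this case is ruled out; weight (1/3)·0 = 0.
The weights sum to 7/12.
So P(the pea under cup 2 | the dealer opened cup 3) = (1/4) / (7/12) = 3/7.

3/7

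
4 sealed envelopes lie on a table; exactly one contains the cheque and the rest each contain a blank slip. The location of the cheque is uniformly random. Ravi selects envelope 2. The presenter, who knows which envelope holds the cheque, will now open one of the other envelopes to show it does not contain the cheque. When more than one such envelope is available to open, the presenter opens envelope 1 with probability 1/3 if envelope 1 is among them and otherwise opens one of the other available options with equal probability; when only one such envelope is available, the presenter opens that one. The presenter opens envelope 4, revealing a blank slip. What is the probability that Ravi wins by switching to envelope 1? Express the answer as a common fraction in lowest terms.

1/3

Condition on the true location of the cheque.
If it is in envelope 1 (prior 1/4): envelope 1 holds the prize so is unavailable; the presenter chooses uniformly among the 2 others, probability 1/2; weight (1/4)·(1/2) = 1/8.
If it is in envelope 2 (prior 1/4): envelope 1 is available but not opened; envelope 4 gets probability (1 − 1/3)/2 = 1/3; weight (1/4)·(1/3) = 1/12.
If it is in envelope 3 (prior 1/4): envelope 1 is available but not opened, probability 2/3; weight (1/4)·(2/3) = 1/6.
If it is in envelope 4 (prior 1/4): the presenter opened envelope 4, so this case is ruled out; weight (1/4)·0 = 0.
The weights sum to 3/8.
So P(the cheque in envelope 1 | the presenter opened envelope 4) = (1/8) / (3/8) = 1/3.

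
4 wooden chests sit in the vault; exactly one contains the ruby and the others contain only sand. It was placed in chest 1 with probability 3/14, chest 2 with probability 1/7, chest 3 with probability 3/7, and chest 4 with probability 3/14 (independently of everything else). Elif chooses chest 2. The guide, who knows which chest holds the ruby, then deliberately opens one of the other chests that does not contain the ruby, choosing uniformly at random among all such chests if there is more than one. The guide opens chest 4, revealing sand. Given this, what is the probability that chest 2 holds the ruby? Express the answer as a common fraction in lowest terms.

Apply Bayes' rule, conditioning on where the ruby actually is.
If it is in chest 1 (prior 3/14): the guide has 2 equally likely choices, so probability 1/2; weight (3/14)·(1/2) = 3/28.
If it is in chest 2 (prior 1/7): the guide has 3 equally likely choices, so probability 1/3; weight (1/7)·(1/3) = 1/21.
If it is in chest 3 (prior 3/7): the guide has 2 equally likely choices, so probability 1/2; weight (3/7)·(1/2) = 3/14.
If it is in chest 4 (prior 3/14): the guide opened chest 4, so this case is ruled out; weight (3/14)·0 = 0.
The weights sum to 31/84.
So P(the ruby in chest 2 | the guide opened chest 4) = (1/21) / (31/84) = 4/31.

4/31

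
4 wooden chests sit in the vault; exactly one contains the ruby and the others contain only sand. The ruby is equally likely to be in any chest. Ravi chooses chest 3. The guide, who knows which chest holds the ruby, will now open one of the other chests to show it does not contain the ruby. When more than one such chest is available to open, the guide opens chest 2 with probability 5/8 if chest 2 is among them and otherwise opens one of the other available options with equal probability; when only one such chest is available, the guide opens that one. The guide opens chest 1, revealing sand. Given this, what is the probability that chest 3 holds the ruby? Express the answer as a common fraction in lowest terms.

3/17

Consider each possible location of the ruby in turn.
If it is in chest 1 (prior 1/4): the guide opened chest 1, so this case is ruled out; weight (1/4)·0 = 0.
If it is in chest 2 (prior 1/4): chest 2 holds the prize so is unavailable; the guide chooses uniformly among the 2 others, probability 1/2; weight (1/4)·(1/2) = 1/8.
If it is in chest 3 (prior 1/4): chest 2 is available but not opened; chest 1 gets probability (1 − 5/8)/2 = 3/16; weight (1/4)·(3/16) = 3/64.
If it is in chest 4 (prior 1/4): chest 2 is available but not opened, probability 3/8; weight (1/4)·(3/8) = 3/32.
The weights sum to 17/64.
So P(the ruby in chest 3 | the guide opened chest 1) = (3/64) / (17/64) = 3/17.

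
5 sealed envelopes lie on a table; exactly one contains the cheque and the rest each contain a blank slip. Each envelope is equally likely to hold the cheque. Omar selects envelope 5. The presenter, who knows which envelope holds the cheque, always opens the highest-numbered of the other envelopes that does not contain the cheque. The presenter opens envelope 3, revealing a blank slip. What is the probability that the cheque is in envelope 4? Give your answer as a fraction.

Apply Bayes' rule, conditioning on where the cheque actually is.
If it is in any of envelopes 1, 2, and 5 (prior 1/5 each): the presenter would have opened envelope 4 instead, probability 0; weight (1/5)·0 = 0 each.
If it is in envelope 3 (prior 1/5): the presenter opened envelope 3, so this case is ruled out; weight (1/5)·0 = 0.
If it is in envelope 4 (prior 1/5): envelope 3 is the highest-numbered option available, probability 1; weight (1/5)·1 = 1/5.
The weights sum to 1/5.
So P(the cheque in envelope 4 | the presenter opened envelope 3) = (1/5) / (1/5) = 1.

1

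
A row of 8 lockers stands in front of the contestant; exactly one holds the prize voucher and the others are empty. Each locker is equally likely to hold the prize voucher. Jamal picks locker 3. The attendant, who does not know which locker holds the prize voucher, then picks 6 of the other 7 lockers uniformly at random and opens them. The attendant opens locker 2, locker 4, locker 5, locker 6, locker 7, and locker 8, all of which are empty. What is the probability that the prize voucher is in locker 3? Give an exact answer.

1/2

Condition on the true location of the prize voucher.
If it is in either of lockers 1 and 3 (prior 1/8 each): the attendant picks exactly this set with probability 1/7 regardless, and none is the prize; weight (1/8)·(1/7) = 1/56 each.
If it is in any of lockers 2, 4, 5, 6, 7, and 8 (prior 1/8 each): that locker was opened and seen not to hold the prize — ruled out; weight (1/8)·0 = 0 each.
The weights sum to 1/28.
So P(the prize voucher in locker 3 | the attendant opened locker 2, locker 4, locker 5, locker 6, locker 7, and locker 8) = (1/56) / (1/28) = 1/2.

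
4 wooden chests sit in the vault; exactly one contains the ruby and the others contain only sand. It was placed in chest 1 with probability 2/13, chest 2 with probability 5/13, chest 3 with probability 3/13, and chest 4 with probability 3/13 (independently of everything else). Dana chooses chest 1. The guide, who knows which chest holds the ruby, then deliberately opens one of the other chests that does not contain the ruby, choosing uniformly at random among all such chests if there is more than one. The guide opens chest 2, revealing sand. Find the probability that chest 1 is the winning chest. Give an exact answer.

Consider each possible location of the ruby in turn.
If it is in chest 1 (prior 2/13): the guide has 3 equally likely choices, so probability 1/3; weight (2/13)·(1/3) = 2/39.
If it is in chest 2 (prior 5/13): the guide opened chest 2, so this case is ruled out; weight (5/13)·0 = 0.
If it is in either of chests 3 and 4 (prior 3/13 each): the guide has 2 equally likely choices, so probability 1/2; weight (3/13)·(1/2) = 3/26 each.
The weights sum to 11/39.
So P(the ruby in chest 1 | the guide opened chest 2) = (2/39) / (11/39) = 2/11.

2/11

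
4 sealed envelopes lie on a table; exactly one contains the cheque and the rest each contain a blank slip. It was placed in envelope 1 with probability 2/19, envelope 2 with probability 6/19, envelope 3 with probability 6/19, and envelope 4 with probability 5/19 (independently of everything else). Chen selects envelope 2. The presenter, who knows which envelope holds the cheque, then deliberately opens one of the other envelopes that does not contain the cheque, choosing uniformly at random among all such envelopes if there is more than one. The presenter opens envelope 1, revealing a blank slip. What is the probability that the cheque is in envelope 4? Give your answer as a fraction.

Condition on the true location of the cheque.
If it is in envelope 1 (prior 2/19): the presenter opened envelope 1, so this case is ruled out; weight (2/19)·0 = 0.
If it is in envelope 2 (prior 6/19): the presenter has 3 equally likely choices, so probability 1/3; weight (6/19)·(1/3) = 2/19.
If it is in envelope 3 (prior 6/19): the presenter has 2 equally likely choices, so probability 1/2; weight (6/19)·(1/2) = 3/19.
If it is in envelope 4 (prior 5/19): the presenter has 2 equally likely choices, so probability 1/2; weight (5/19)·(1/2) = 5/38.
The weights sum to 15/38.
So P(the cheque in envelope 4 | the presenter opened envelope 1) = (5/38) / (15/38) = 1/3.

1/3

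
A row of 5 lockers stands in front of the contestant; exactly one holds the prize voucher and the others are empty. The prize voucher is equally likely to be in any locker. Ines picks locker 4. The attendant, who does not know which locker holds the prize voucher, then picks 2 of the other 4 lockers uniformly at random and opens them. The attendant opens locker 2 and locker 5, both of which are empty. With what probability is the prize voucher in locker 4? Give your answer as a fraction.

Consider each possible location of the prize voucher in turn.
If it is in any of lockers 1, 3, and 4 (prior 1/5 each): the attendant picks exactly this set with probability 1/6 regardless, and none is the prize; weight (1/5)·(1/6) = 1/30 each.
If it is in either of lockers 2 and 5 (prior 1/5 each): that locker was opened and seen not to hold the prize — ruled out; weight (1/5)·0 = 0 each.
The weights sum to 1/10.
So P(the prize voucher in locker 4 | the attendant opened locker 2 and locker 5) = (1/30) / (1/10) = 1/3.

1/3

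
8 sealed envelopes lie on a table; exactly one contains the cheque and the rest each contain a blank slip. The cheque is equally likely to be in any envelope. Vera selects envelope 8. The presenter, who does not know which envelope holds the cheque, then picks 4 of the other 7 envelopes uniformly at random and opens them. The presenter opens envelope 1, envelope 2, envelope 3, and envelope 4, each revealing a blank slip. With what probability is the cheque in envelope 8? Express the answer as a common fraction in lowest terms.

Apply Bayes' rule, conditioning on where the cheque actually is.
If it is in any of envelopes 1, 2, 3, and 4 (prior 1/8 each): that envelope was opened and seen not to hold the prize — ruled out; weight (1/8)·0 = 0 each.
If it is in any of envelopes 5, 6, 7, and 8 (prior 1/8 each): the presenter picks exactly this set with probability 1/35 regardless, and none is the prize; weight (1/8)·(1/35) = 1/280 each.
The weights sum to 1/70.
So P(the cheque in envelope 8 | the presenter opened envelope 1, envelope 2, envelope 3, and envelope 4) = (1/280) / (1/70) = 1/4.

1/4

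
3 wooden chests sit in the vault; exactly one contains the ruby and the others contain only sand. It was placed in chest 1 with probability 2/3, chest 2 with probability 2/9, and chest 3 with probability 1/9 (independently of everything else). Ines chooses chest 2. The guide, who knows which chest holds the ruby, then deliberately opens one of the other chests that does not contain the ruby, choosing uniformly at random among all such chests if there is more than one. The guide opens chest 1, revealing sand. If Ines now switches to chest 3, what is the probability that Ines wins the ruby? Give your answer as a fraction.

1/2

Consider each possible location of the ruby in turn.
If it is in chest 1 (prior 2/3): the guide opened chest 1, so this case is ruled out; weight (2/3)·0 = 0.
If it is in chest 2 (prior 2/9): the guide has 2 equally likely choices, so probability 1/2; weight (2/9)·(1/2) = 1/9.
If it is in chest 3 (prior 1/9): the guide has no choice, probability 1; weight (1/9)·1 = 1/9.
The weights sum to 2/9.
So P(the ruby in chest 3 | the guide opened chest 1) = (1/9) / (2/9) = 1/2.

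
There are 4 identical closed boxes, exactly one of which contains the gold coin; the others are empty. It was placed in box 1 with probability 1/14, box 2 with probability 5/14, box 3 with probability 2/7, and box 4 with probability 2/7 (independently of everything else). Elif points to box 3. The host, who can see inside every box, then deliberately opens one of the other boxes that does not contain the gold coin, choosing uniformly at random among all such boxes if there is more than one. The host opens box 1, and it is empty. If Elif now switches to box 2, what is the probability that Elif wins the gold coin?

3/7

Apply Bayes' rule, conditioning on where the gold coin actually is.
If it is in box 1 (prior 1/14): the host opened box 1, so this case is ruled out; weight (1/14)·0 = 0.
If it is in box 2 (prior 5/14): the host has 2 equally likely choices, so probability 1/2; weight (5/14)·(1/2) = 5/28.
If it is in box 3 (prior 2/7): the host has 3 equally likely choices, so probability 1/3; weight (2/7)·(1/3) = 2/21.
If it is in box 4 (prior 2/7): the host has 2 equally likely choices, so probability 1/2; weight (2/7)·(1/2) = 1/7.
The weights sum to 5/12.
So P(the gold coin in box 2 | the host opened box 1) = (5/28) / (5/12) = 3/7.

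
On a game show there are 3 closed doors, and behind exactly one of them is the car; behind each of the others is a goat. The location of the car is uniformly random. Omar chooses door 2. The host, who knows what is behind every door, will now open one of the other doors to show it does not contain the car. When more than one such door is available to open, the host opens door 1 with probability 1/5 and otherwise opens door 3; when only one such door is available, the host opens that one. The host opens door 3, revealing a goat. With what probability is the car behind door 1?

Condition on the true location of the car.
If it is behind door 1 (prior 1/3): only door 3 is available, probability 1; weight (1/3)·1 = 1/3.
If it is behind door 2 (prior 1/3): door 1 is available but not opened, probability 4/5; weight (1/3)·(4/5) = 4/15.
If it is behind door 3 (prior 1/3): the host opened door 3, so this case is ruled out; weight (1/3)·0 = 0.
The weights sum to 3/5.
So P(the car behind door 1 | the host opened door 3) = (1/3) / (3/5) = 5/9.

5/9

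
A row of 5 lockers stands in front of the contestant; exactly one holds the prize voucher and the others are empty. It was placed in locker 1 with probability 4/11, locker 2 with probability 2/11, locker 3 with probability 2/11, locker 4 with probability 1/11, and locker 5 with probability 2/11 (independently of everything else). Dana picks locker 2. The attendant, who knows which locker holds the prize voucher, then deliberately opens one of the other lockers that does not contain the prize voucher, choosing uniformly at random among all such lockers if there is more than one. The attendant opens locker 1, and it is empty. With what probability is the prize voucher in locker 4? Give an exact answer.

Consider each possible location of the prize voucher in turn.
If it is in locker 1 (prior 4/11): the attendant opened locker 1, so this case is ruled out; weight (4/11)·0 = 0.
If it is in locker 2 (prior 2/11): the attendant has 4 equally likely choices, so probability 1/4; weight (2/11)·(1/4) = 1/22.
If it is in either of lockers 3 and 5 (prior 2/11 each): the attendant has 3 equally likely choices, so probability 1/3; weight (2/11)·(1/3) = 2/33 each.
If it is in locker 4 (prior 1/11): the attendant has 3 equally likely choices, so probability 1/3; weight (1/11)·(1/3) = 1/33.
The weights sum to 13/66.
So P(the prize voucher in locker 4 | the attendant opened locker 1) = (1/33) / (13/66) = 2/13.

2/13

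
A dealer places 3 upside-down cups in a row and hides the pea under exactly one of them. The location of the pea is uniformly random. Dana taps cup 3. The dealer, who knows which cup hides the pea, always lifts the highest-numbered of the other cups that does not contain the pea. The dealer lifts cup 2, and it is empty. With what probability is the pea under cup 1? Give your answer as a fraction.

Condition on the true location of the pea.
If it is under either of cups 1 and 3 (prior 1/3 each): cup 2 is the highest-numbered option available, probability 1; weight (1/3)·1 = 1/3 each.
If it is under cup 2 (prior 1/3): the dealer opened cup 2, so this case is ruled out; weight (1/3)·0 = 0.
The weights sum to 2/3.
So P(the pea under cup 1 | the dealer opened cup 2) = (1/3) / (2/3) = 1/2.

1/2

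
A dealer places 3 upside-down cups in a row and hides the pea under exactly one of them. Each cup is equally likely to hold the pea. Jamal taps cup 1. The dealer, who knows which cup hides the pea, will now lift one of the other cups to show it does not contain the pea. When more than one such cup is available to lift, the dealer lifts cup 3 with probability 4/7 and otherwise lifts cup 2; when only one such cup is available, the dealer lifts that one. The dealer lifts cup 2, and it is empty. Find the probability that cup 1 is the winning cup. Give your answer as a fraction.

Condition on the true location of the pea.
If it is under cup 1 (prior 1/3): cup 3 is available but not opened, probability 3/7; weight (1/3)·(3/7) = 1/7.
If it is under cup 2 (prior 1/3): the dealer opened cup 2, so this case is ruled out; weight (1/3)·0 = 0.
If it is under cup 3 (prior 1/3): only cup 2 is available, probability 1; weight (1/3)·1 = 1/3.
The weights sum to 10/21.
So P(the pea under cup 1 | the dealer opened cup 2) = (1/7) / (10/21) = 3/10.

3/10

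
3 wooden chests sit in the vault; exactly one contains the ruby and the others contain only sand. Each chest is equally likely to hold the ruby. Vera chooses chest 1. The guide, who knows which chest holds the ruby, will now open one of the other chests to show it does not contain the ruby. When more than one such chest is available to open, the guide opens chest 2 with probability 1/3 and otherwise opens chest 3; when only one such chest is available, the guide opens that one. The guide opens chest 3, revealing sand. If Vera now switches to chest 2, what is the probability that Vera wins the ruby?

Apply Bayes' rule, conditioning on where the ruby actually is.
If it is in chest 1 (prior 1/3): chest 2 is available but not opened, probability 2/3; weight (1/3)·(2/3) = 2/9.
If it is in chest 2 (prior 1/3): only chest 3 is available, probability 1; weight (1/3)·1 = 1/3.
If it is in chest 3 (prior 1/3): the guide opened chest 3, so this case is ruled out; weight (1/3)·0 = 0.
The weights sum to 5/9.
So P(the ruby in chest 2 | the guide opened chest 3) = (1/3) / (5/9) = 3/5.

3/5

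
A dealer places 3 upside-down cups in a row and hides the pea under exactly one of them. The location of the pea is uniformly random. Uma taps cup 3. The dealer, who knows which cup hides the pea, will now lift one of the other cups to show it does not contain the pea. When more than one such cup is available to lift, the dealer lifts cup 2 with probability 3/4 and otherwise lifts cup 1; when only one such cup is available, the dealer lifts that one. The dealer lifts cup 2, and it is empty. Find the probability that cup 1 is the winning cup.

Consider each possible location of the pea in turn.
If it is under cup 1 (prior 1/3): only cup 2 is available, probability 1; weight (1/3)·1 = 1/3.
If it is under cup 2 (prior 1/3): the dealer opened cup 2, so this case is ruled out; weight (1/3)·0 = 0.
If it is under cup 3 (prior 1/3): cup 2 is available, opened with probability 3/4; weight (1/3)·(3/4) = 1/4.
The weights sum to 7/12.
So P(the pea under cup 1 | the dealer opened cup 2) = (1/3) / (7/12) = 4/7.

4/7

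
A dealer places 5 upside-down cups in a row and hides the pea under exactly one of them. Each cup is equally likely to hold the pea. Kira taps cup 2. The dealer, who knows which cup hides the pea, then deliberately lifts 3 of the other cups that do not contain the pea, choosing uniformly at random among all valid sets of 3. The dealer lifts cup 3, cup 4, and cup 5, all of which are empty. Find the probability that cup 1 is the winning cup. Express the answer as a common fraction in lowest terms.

4/5

Apply Bayes' rule, conditioning on where the pea actually is.
If it is under cup 1 (prior 1/5): the dealer has no choice, probability 1; weight (1/5)·1 = 1/5.
If it is under cup 2 (prior 1/5): the dealer has 4 equally likely choices, so probability 1/4; weight (1/5)·(1/4) = 1/20.
If it is under any of cups 3, 4, and 5 (prior 1/5 each): that cup was opened and seen not to hold the prize — ruled out; weight (1/5)·0 = 0 each.
The weights sum to 1/4.
So P(the pea under cup 1 | the dealer opened cup 3, cup 4, and cup 5) = (1/5) / (1/4) = 4/5.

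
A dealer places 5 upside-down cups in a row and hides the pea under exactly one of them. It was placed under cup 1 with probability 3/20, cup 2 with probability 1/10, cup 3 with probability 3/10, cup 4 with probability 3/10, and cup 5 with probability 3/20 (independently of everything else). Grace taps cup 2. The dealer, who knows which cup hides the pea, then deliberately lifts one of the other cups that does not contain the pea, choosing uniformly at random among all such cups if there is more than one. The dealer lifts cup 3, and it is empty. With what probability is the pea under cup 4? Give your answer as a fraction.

Apply Bayes' rule, conditioning on where the pea actually is.
If it is under either of cups 1 and 5 (prior 3/20 each): the dealer has 3 equally likely choices, so probability 1/3; weight (3/20)·(1/3) = 1/20 each.
If it is under cup 2 (prior 1/10): the dealer has 4 equally likely choices, so probability 1/4; weight (1/10)·(1/4) = 1/40.
If it is under cup 3 (prior 3/10): the dealer opened cup 3, so this case is ruled out; weight (3/10)·0 = 0.
If it is under cup 4 (prior 3/10): the dealer has 3 equally likely choices, so probability 1/3; weight (3/10)·(1/3) = 1/10.
The weights sum to 9/40.
So P(the pea under cup 4 | the dealer opened cup 3) = (1/10) / (9/40) = 4/9.

4/9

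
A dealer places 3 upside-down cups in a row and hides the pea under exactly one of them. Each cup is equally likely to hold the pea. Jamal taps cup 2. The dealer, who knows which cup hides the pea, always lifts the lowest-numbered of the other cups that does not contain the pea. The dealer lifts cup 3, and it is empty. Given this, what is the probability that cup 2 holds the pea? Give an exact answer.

Apply Bayes' rule, conditioning on where the pea actually is.
If it is under cup 1 (prior 1/3): cup 3 is the lowest-numbered option available, probability 1; weight (1/3)·1 = 1/3.
If it is under cup 2 (prior 1/3): the dealer would have opened cup 1 instead, probability 0; weight (1/3)·0 = 0.
If it is under cup 3 (prior 1/3): the dealer opened cup 3, so this case is ruled out; weight (1/3)·0 = 0.
The weights sum to 1/3.
So P(the pea under cup 2 | the dealer opened cup 3) = 0 / (1/3) = 0.

0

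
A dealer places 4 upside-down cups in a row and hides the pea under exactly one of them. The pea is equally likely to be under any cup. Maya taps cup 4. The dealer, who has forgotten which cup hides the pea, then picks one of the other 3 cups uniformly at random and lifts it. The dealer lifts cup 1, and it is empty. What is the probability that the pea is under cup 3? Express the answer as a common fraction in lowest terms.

Consider each possible location of the pea in turn.
If it is under cup 1 (prior 1/4): the dealer opened cup 1, so this case is ruled out; weight (1/4)·0 = 0.
If it is under any of cups 2, 3, and 4 (prior 1/4 each): the dealer picks cup 1 with probability 1/3 regardless, and it is not the prize; weight (1/4)·(1/3) = 1/12 each.
The weights sum to 1/4.
So P(the pea under cup 3 | the dealer opened cup 1) = (1/12) / (1/4) = 1/3.

1/3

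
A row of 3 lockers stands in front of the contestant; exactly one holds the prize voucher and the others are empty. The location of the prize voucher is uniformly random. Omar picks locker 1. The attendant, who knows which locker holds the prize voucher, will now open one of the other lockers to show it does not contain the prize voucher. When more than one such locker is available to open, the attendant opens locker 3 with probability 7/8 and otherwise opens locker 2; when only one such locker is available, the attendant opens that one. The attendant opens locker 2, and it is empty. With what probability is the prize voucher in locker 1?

Apply Bayes' rule, conditioning on where the prize voucher actually is.
If it is in locker 1 (prior 1/3): locker 3 is available but not opened, probability 1/8; weight (1/3)·(1/8) = 1/24.
If it is in locker 2 (prior 1/3): the attendant opened locker 2, so this case is ruled out; weight (1/3)·0 = 0.
If it is in locker 3 (prior 1/3): only locker 2 is available, probability 1; weight (1/3)·1 = 1/3.
The weights sum to 3/8.
So P(the prize voucher in locker 1 | the attendant opened locker 2) = (1/24) / (3/8) = 1/9.

1/9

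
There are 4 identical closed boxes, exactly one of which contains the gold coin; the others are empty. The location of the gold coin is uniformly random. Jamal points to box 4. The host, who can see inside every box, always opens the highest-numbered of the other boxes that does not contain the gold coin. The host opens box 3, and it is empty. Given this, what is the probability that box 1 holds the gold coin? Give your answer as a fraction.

Apply Bayes' rule, conditioning on where the gold coin actually is.
If it is in any of boxes 1, 2, and 4 (prior 1/4 each): box 3 is the highest-numbered option available, probability 1; weight (1/4)·1 = 1/4 each.
If it is in box 3 (prior 1/4): the host opened box 3, so this case is ruled out; weight (1/4)·0 = 0.
The weights sum to 3/4.
So P(the gold coin in box 1 | the host opened box 3) = (1/4) / (3/4) = 1/3.

1/3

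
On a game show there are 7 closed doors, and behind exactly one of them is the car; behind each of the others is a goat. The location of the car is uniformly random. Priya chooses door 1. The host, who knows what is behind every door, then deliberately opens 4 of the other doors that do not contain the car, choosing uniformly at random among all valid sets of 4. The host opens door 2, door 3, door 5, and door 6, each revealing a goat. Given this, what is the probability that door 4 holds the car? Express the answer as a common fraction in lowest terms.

3/7

Consider each possible location of the car in turn.
If it is behind door 1 (prior 1/7): the host has 15 equally likely choices, so probability 1/15; weight (1/7)·(1/15) = 1/105.
If it is behind any of doors 2, 3, 5, and 6 (prior 1/7 each): that door was opened and seen not to hold the prize — ruled out; weight (1/7)·0 = 0 each.
If it is behind either of doors 4 and 7 (prior 1/7 each): the host has 5 equally likely choices, so probability 1/5; weight (1/7)·(1/5) = 1/35 each.
The weights sum to 1/15.
So P(the car behind door 4 | the host opened door 2, door 3, door 5, and door 6) = (1/35) / (1/15) = 3/7.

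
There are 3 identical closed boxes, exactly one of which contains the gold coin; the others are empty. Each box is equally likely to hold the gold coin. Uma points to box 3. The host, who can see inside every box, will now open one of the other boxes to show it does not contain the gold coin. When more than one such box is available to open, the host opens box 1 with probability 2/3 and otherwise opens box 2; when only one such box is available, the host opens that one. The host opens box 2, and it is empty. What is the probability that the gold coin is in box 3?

1/4

Consider each possible location of the gold coin in turn.
If it is in box 1 (prior 1/3): only box 2 is available, probability 1; weight (1/3)·1 = 1/3.
If it is in box 2 (prior 1/3): the host opened box 2, so this case is ruled out; weight (1/3)·0 = 0.
If it is in box 3 (prior 1/3): box 1 is available but not opened, probability 1/3; weight (1/3)·(1/3) = 1/9.
The weights sum to 4/9.
So P(the gold coin in box 3 | the host opened box 2) = (1/9) / (4/9) = 1/4.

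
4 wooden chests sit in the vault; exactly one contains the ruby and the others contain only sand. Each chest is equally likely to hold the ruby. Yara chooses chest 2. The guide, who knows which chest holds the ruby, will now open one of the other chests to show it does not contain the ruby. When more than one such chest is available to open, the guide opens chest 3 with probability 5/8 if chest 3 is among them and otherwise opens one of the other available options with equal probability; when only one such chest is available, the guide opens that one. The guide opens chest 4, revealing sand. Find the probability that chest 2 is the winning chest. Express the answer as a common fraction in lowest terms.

3/17

Condition on the true location of the ruby.
If it is in chest 1 (prior 1/4): chest 3 is available but not opened, probability 3/8; weight (1/4)·(3/8) = 3/32.
If it is in chest 2 (prior 1/4): chest 3 is available but not opened; chest 4 gets probability (1 − 5/8)/2 = 3/16; weight (1/4)·(3/16) = 3/64.
If it is in chest 3 (prior 1/4): chest 3 holds the prize so is unavailable; the guide chooses uniformly among the 2 others, probability 1/2; weight (1/4)·(1/2) = 1/8.
If it is in chest 4 (prior 1/4): the guide opened chest 4, so this case is ruled out; weight (1/4)·0 = 0.
The weights sum to 17/64.
So P(the ruby in chest 2 | the guide opened chest 4) = (3/64) / (17/64) = 3/17.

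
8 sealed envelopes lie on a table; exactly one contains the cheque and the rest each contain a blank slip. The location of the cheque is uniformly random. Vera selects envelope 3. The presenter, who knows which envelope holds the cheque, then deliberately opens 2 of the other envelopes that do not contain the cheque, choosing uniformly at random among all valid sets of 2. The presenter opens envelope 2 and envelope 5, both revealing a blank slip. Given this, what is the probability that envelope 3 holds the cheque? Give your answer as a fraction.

Apply Bayes' rule, conditioning on where the cheque actually is.
If it is in any of envelopes 1, 4, 6, 7, and 8 (prior 1/8 each): the presenter has 15 equally likely choices, so probability 1/15; weight (1/8)·(1/15) = 1/120 each.
If it is in either of envelopes 2 and 5 (prior 1/8 each): that envelope was opened and seen not to hold the prize — ruled out; weight (1/8)·0 = 0 each.
If it is in envelope 3 (prior 1/8): the presenter has 21 equally likely choices, so probability 1/21; weight (1/8)·(1/21) = 1/168.
The weights sum to 1/21.
So P(the cheque in envelope 3 | the presenter opened envelope 2 and envelope 5) = (1/168) / (1/21) = 1/8.

1/8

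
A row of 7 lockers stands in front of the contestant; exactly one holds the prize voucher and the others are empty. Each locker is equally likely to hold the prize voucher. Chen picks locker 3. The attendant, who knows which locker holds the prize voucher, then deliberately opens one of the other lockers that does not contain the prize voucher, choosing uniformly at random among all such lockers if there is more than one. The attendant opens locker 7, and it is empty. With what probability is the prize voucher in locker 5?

Condition on the true location of the prize voucher.
If it is in any of lockers 1, 2, 4, 5, and 6 (prior 1/7 each): the attendant has 5 equally likely choices, so probability 1/5; weight (1/7)·(1/5) = 1/35 each.
If it is in locker 3 (prior 1/7): the attendant has 6 equally likely choices, so probability 1/6; weight (1/7)·(1/6) = 1/42.
If it is in locker 7 (prior 1/7): the attendant opened locker 7, so this case is ruled out; weight (1/7)·0 = 0.
The weights sum to 1/6.
So P(the prize voucher in locker 5 | the attendant opened locker 7) = (1/35) / (1/6) = 6/35.

6/35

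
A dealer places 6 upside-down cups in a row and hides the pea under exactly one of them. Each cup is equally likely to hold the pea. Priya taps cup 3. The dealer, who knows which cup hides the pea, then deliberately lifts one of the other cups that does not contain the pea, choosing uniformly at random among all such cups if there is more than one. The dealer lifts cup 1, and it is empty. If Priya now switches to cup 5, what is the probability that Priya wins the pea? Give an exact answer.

5/24

Condition on the true location of the pea.
If it is under cup 1 (prior 1/6): the dealer opened cup 1, so this case is ruled out; weight (1/6)·0 = 0.
If it is under any of cups 2, 4, 5, and 6 (prior 1/6 each): the dealer has 4 equally likely choices, so probability 1/4; weight (1/6)·(1/4) = 1/24 each.
If it is under cup 3 (prior 1/6): the dealer has 5 equally likely choices, so probability 1/5; weight (1/6)·(1/5) = 1/30.
The weights sum to 1/5.
So P(the pea under cup 5 | the dealer opened cup 1) = (1/24) / (1/5) = 5/24.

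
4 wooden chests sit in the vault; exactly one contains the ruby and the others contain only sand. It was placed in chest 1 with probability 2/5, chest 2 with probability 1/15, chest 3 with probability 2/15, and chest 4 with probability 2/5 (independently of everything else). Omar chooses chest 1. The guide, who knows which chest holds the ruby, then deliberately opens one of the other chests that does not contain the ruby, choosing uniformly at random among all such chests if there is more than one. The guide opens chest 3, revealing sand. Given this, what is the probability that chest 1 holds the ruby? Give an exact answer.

4/11

Apply Bayes' rule, conditioning on where the ruby actually is.
If it is in chest 1 (prior 2/5): the guide has 3 equally likely choices, so probability 1/3; weight (2/5)·(1/3) = 2/15.
If it is in chest 2 (prior 1/15): the guide has 2 equally likely choices, so probability 1/2; weight (1/15)·(1/2) = 1/30.
If it is in chest 3 (prior 2/15): the guide opened chest 3, so this case is ruled out; weight (2/15)·0 = 0.
If it is in chest 4 (prior 2/5): the guide has 2 equally likely choices, so probability 1/2; weight (2/5)·(1/2) = 1/5.
The weights sum to 11/30.
So P(the ruby in chest 1 | the guide opened chest 3) = (2/15) / (11/30) = 4/11.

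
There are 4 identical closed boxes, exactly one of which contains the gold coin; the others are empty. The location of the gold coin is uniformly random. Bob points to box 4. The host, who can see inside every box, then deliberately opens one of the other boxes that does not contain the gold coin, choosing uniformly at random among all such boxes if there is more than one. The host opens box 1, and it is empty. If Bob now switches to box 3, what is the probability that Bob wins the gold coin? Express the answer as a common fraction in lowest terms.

3/8

Condition on the true location of the gold coin.
If it is in box 1 (prior 1/4): the host opened box 1, so this case is ruled out; weight (1/4)·0 = 0.
If it is in either of boxes 2 and 3 (prior 1/4 each): the host has 2 equally likely choices, so probability 1/2; weight (1/4)·(1/2) = 1/8 each.
If it is in box 4 (prior 1/4): the host has 3 equally likely choices, so probability 1/3; weight (1/4)·(1/3) = 1/12.
The weights sum to 1/3.
So P(the gold coin in box 3 | the host opened box 1) = (1/8) / (1/3) = 3/8.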